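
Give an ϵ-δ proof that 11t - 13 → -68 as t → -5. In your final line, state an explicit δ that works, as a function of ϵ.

Fix ϵ > 0. We need δ > 0 so that 0 < |t + 5| < δ implies |(11t - 13) + 68| < ϵ.
Since (11t - 13) + 68 = 11(t + 5), we have |(11t - 13) + 68| = 11|t + 5|.
So 11|t + 5| < ϵ exactly when |t + 5| < ϵ/11.
Choosing δ = ϵ/11 gives |(11t - 13) + 68| = 11|t + 5| < ϵ whenever |t + 5| < δ.

δ = ϵ/11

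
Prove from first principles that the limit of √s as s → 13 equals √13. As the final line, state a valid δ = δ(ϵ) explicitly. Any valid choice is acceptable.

δ = min(13, √13·ϵ)

Let ϵ > 0 be given. We want δ > 0 such that 0 < |s − 13| < δ implies |√s − √13| < ϵ.
Multiplying by the conjugate, |√s − √13| = |s − 13|/(√s + √13).
Restrict δ ≤ 13 so that |s − 13| < 13 forces s > 0, and then √s + √13 > √13.
Hence |√s − √13| < |s − 13|/√13, which is < ϵ once |s − 13| < √13·ϵ.
Take δ = min(13, √13·ϵ). If 0 < |s − 13| < δ then s > 0 and |√s − √13| < |s − 13|/√13 < ϵ.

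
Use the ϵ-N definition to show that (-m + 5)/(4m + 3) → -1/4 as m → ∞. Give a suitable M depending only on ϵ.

Let ϵ > 0 be given. For m ≥ 1, |(-m + 5)/(4m + 3) + 1/4| = |23|/(4(4m + 3)) = 23/(4(4m + 3)).
Since 4m + 3 ≥ 4m for m ≥ 1, this is ≤ 23/(4·4m) = (23/16)/m.
So |(-m + 5)/(4m + 3) + 1/4| < ϵ whenever m > (23/16)/ϵ.
Take M = (23/16)/ϵ. If m > M then |(-m + 5)/(4m + 3) + 1/4| ≤ (23/16)/m < ϵ.

M = (23/16)/ϵ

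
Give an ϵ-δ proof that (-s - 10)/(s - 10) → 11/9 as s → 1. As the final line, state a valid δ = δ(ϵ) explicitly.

δ = min(9/2, (81/40)ϵ)

Let ϵ > 0. We want δ > 0 with 0 < |s − 1| < δ ⇒ |(-s - 10)/(s - 10) − (11/9)| < ϵ.
Combining over a common denominator, (-s - 10)/(s - 10) − (11/9) = [(-s - 10)·(-9) − (-11)·(s - 10)] / [(-9)·(s - 10)] = 20(s − 1) / ((-9)(s - 10)).
So |(-s - 10)/(s - 10) − (11/9)| = 20|s − 1| / (9·|s − 10|).
Restrict δ ≤ 9/2. Then |s − 1| < 9/2 gives |s − 10| = |(s − 1) + (-9)| ≥ 9 − 9/2 = 9/2.
Hence |(-s - 10)/(s - 10) − (11/9)| < 20|s − 1|/(9·(9/2)) = (40/81)|s − 1|, which is < ϵ once |s − 1| < (81/40)ϵ.
Take δ = min(9/2, (81/40)ϵ). Then 0 < |s − 1| < δ forces both bounds, so |(-s - 10)/(s - 10) − (11/9)| < ϵ.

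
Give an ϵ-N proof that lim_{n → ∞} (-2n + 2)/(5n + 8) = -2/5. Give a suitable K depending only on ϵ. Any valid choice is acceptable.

Let ϵ > 0. For n ≥ 1, |(-2n + 2)/(5n + 8) + 2/5| = |26|/(5(5n + 8)) = 26/(5(5n + 8)).
Since 5n + 8 ≥ 5n for n ≥ 1, this is ≤ 26/(5·5n) = (26/25)/n.
So |(-2n + 2)/(5n + 8) + 2/5| < ϵ whenever n > (26/25)/ϵ.
Take K = (26/25)/ϵ. If n > K then |(-2n + 2)/(5n + 8) + 2/5| ≤ (26/25)/n < ϵ.

K = (26/25)/ϵ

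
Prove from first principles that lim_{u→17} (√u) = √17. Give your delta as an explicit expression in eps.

delta = min(17, √17·eps)

Suppose eps > 0. We want delta > 0 such that 0 < |u − 17| < delta implies |√u − √17| < eps.
Multiplying by the conjugate, |√u − √17| = |u − 17|/(√u + √17).
Restrict delta ≤ 17 so that |u − 17| < 17 forces u > 0, and then √u + √17 > √17.
Hence |√u − √17| < |u − 17|/√17, which is < eps once |u − 17| < √17·eps.
Take delta = min(17, √17·eps). If 0 < |u − 17| < delta then u > 0 and |√u − √17| < |u − 17|/√17 < eps.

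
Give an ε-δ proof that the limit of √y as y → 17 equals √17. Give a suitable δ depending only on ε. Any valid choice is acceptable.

Let ε > 0 be given. We want δ > 0 such that 0 < |y − 17| < δ implies |√y − √17| < ε.
Multiplying by the conjugate, |√y − √17| = |y − 17|/(√y + √17).
Restrict δ ≤ 17 so that |y − 17| < 17 forces y > 0, and then √y + √17 > √17.
Hence |√y − √17| < |y − 17|/√17, which is < ε once |y − 17| < √17·ε.
Take δ = min(17, √17·ε). If 0 < |y − 17| < δ then y > 0 and |√y − √17| < |y − 17|/√17 < ε.

δ = min(17, √17·ε)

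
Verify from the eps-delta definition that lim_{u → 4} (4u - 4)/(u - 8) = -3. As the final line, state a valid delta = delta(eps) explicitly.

Fix eps > 0. We want delta > 0 with 0 < |u − 4| < delta ⇒ |(4u - 4)/(u - 8) + 3| < eps.
Combining over a common denominator, (4u - 4)/(u - 8) + 3 = [(4u - 4)·(-4) − 12·(u - 8)] / [(-4)·(u - 8)] = -28(u − 4) / ((-4)(u - 8)).
So |(4u - 4)/(u - 8) + 3| = 28|u − 4| / (4·|u − 8|).
Restrict delta ≤ 2. Then |u − 4| < 2 gives |u − 8| = |(u − 4) + (-4)| ≥ 4 − 2 = 2.
Hence |(4u - 4)/(u - 8) + 3| < 28|u − 4|/(4·2) = (7/2)|u − 4|, which is < eps once |u − 4| < (2/7)eps.
Take delta = min(2, (2/7)eps). Then 0 < |u − 4| < delta forces both bounds, so |(4u - 4)/(u - 8) + 3| < eps.

delta = min(2, (2/7)eps)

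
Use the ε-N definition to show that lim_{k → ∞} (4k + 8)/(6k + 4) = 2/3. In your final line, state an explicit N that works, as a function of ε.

N = (8/9)/ε

Let ε > 0 be given. For k ≥ 1, |(4k + 8)/(6k + 4) − (2/3)| = |32|/(6(6k + 4)) = 32/(6(6k + 4)).
Since 6k + 4 ≥ 6k for k ≥ 1, this is ≤ 32/(6·6k) = (8/9)/k.
So |(4k + 8)/(6k + 4) − (2/3)| < ε whenever k > (8/9)/ε.
Take N = (8/9)/ε. If k > N then |(4k + 8)/(6k + 4) − (2/3)| ≤ (8/9)/k < ε.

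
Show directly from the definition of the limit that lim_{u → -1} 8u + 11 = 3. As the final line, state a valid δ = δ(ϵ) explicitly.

Let ϵ > 0 be given. We need δ > 0 so that 0 < |u + 1| < δ implies |(8u + 11) − 3| < ϵ.
Since (8u + 11) − 3 = 8(u + 1), we have |(8u + 11) − 3| = 8|u + 1|.
Thus it suffices that |u + 1| < ϵ/8.
Take δ = ϵ/8. If 0 < |u + 1| < δ then |(8u + 11) − 3| = 8|u + 1| < 8·(ϵ/8) = ϵ.

δ = ϵ/8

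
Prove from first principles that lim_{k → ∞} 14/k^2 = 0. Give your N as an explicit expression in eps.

Suppose eps > 0. For k ≥ 1, |14/k^2 − 0| = 14/k^2.
14/k^2 < eps ⇔ k^2 > 14/eps ⇔ k > (14/eps)^{1/2}.
Take N = (14/eps)^{1/2}. Then k > N implies 14/k^2 < eps.

N = (14/eps)^{1/2}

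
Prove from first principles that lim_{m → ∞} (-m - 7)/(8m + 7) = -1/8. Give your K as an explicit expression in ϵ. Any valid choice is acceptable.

Suppose ϵ > 0. For m ≥ 1, |(-m - 7)/(8m + 7) + 1/8| = |-49|/(8(8m + 7)) = 49/(8(8m + 7)).
Since 8m + 7 ≥ 8m for m ≥ 1, this is ≤ 49/(8·8m) = (49/64)/m.
So |(-m - 7)/(8m + 7) + 1/8| < ϵ whenever m > (49/64)/ϵ.
Take K = (49/64)/ϵ. If m > K then |(-m - 7)/(8m + 7) + 1/8| ≤ (49/64)/m < ϵ.

K = (49/64)/ϵ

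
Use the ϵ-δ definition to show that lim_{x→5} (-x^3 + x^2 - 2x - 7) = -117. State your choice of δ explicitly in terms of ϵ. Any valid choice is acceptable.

Let ϵ > 0. We want δ > 0 such that 0 < |x − 5| < δ implies |(-x^3 + x^2 - 2x - 7) + 117| < ϵ.
(-x^3 + x^2 - 2x - 7) + 117 = -x^3 + x^2 - 2x + 110 = (x − 5)(-x^2 - 4x - 22).
So |(-x^3 + x^2 - 2x - 7) + 117| = |x − 5|·|-x^2 - 4x - 22|.
Require δ ≤ 2. Then |x − 5| < 2 gives |x| < 7, and by the triangle inequality |-x^2 - 4x - 22| ≤ 7^2 + 4·7 + 22 = 99.
Hence |(-x^3 + x^2 - 2x - 7) + 117| ≤ 99|x − 5| < ϵ provided |x − 5| < ϵ/99.
Take δ = min(2, ϵ/99). Then 0 < |x − 5| < δ gives both |x − 5| < 2 and |x − 5| < ϵ/99, so |(-x^3 + x^2 - 2x - 7) + 117| < ϵ.

δ = min(2, ϵ/99)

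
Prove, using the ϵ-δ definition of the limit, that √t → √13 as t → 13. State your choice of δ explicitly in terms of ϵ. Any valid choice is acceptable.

Let ϵ > 0. We want δ > 0 such that 0 < |t − 13| < δ implies |√t − √13| < ϵ.
Multiplying by the conjugate, |√t − √13| = |t − 13|/(√t + √13).
Restrict δ ≤ 13 so that |t − 13| < 13 forces t > 0, and then √t + √13 > √13.
Hence |√t − √13| < |t − 13|/√13, which is < ϵ once |t − 13| < √13·ϵ.
Take δ = min(13, √13·ϵ). If 0 < |t − 13| < δ then t > 0 and |√t − √13| < |t − 13|/√13 < ϵ.

δ = min(13, √13·ϵ)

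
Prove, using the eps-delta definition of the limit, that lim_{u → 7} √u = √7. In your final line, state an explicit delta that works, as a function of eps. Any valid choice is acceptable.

delta = min(7, √7·eps)

Let eps > 0 be given. We want delta > 0 such that 0 < |u − 7| < delta implies |√u − √7| < eps.
Rationalise: √u − √7 = (u − 7)/(√u + √7), so |√u − √7| = |u − 7|/(√u + √7).
Restrict delta ≤ 7 so that |u − 7| < 7 forces u > 0, and then √u + √7 > √7.
Hence |√u − √7| < |u − 7|/√7, which is < eps once |u − 7| < √7·eps.
Take delta = min(7, √7·eps). If 0 < |u − 7| < delta then u > 0 and |√u − √7| < |u − 7|/√7 < eps.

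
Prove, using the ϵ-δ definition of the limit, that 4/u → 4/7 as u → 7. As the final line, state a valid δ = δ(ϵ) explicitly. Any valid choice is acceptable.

δ = min(7/2, (49/8)ϵ)

Fix ϵ > 0. We seek δ > 0 such that 0 < |u − 7| < δ implies |4/u − (4/7)| < ϵ.
|4/u − (4/7)| = 4·|7 − u|/(7·|u|) = 4|u − 7|/(7|u|).
Require δ ≤ 7/2 so that |u| > 7 − 7/2 = 7/2, hence 7|u| > 49/2.
Then |4/u − (4/7)| < 4|u − 7|/(49/2), which is < ϵ when |u − 7| < (49/8)ϵ.
Take δ = min(7/2, (49/8)ϵ). Then 0 < |u − 7| < δ gives both |u − 7| < 7/2 and |u − 7| < (49/8)ϵ, so |4/u − (4/7)| < ϵ.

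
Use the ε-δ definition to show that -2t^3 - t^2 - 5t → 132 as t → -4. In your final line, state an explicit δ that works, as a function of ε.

δ = min(1, ε/118)

Let ε > 0. We want δ > 0 such that 0 < |t + 4| < δ implies |(-2t^3 - t^2 - 5t) − 132| < ε.
(-2t^3 - t^2 - 5t) − 132 = -2t^3 - t^2 - 5t - 132 = (t + 4)(-2t^2 + 7t - 33).
So |(-2t^3 - t^2 - 5t) − 132| = |t + 4|·|-2t^2 + 7t - 33|.
Require δ ≤ 1. Then |t + 4| < 1 gives |t| < 5, and by the triangle inequality |-2t^2 + 7t - 33| ≤ 2·5^2 + 7·5 + 33 = 118.
Hence |(-2t^3 - t^2 - 5t) − 132| ≤ 118|t + 4| < ε provided |t + 4| < ε/118.
Take δ = min(1, ε/118). Then 0 < |t + 4| < δ gives both |t + 4| < 1 and |t + 4| < ε/118, so |(-2t^3 - t^2 - 5t) − 132| < ε.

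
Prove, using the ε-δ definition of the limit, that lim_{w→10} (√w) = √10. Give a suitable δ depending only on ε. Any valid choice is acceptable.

Fix ε > 0. We want δ > 0 such that 0 < |w − 10| < δ implies |√w − √10| < ε.
Rationalise: √w − √10 = (w − 10)/(√w + √10), so |√w − √10| = |w − 10|/(√w + √10).
Restrict δ ≤ 10 so that |w − 10| < 10 forces w > 0, and then √w + √10 > √10.
Hence |√w − √10| < |w − 10|/√10, which is < ε once |w − 10| < √10·ε.
Take δ = min(10, √10·ε). If 0 < |w − 10| < δ then w > 0 and |√w − √10| < |w − 10|/√10 < ε.

δ = min(10, √10·ε)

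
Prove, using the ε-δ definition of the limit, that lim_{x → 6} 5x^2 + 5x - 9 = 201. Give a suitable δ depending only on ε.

Let ε > 0. We want δ > 0 such that 0 < |x − 6| < δ implies |(5x^2 + 5x - 9) − 201| < ε.
(5x^2 + 5x - 9) − 201 = 5x^2 + 5x - 210 = (x − 6)(5x + 35).
So |(5x^2 + 5x - 9) − 201| = |x − 6|·|5x + 35|.
Assume first that |x − 6| < 1, so |x| < 7. Then |5x + 35| ≤ 5·7 + 35 = 70.
Hence |(5x^2 + 5x - 9) − 201| ≤ 70|x − 6| < ε provided |x − 6| < ε/70.
Take δ = min(1, ε/70). Then 0 < |x − 6| < δ gives both |x − 6| < 1 and |x − 6| < ε/70, so |(5x^2 + 5x - 9) − 201| < ε.

δ = min(1, ε/70)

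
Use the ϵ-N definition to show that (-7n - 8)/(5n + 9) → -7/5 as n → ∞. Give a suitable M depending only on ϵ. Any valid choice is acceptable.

Let ϵ > 0. For n ≥ 1, |(-7n - 8)/(5n + 9) + 7/5| = |23|/(5(5n + 9)) = 23/(5(5n + 9)).
Since 5n + 9 ≥ 5n for n ≥ 1, this is ≤ 23/(5·5n) = (23/25)/n.
So |(-7n - 8)/(5n + 9) + 7/5| < ϵ whenever n > (23/25)/ϵ.
Take M = (23/25)/ϵ. If n > M then |(-7n - 8)/(5n + 9) + 7/5| ≤ (23/25)/n < ϵ.

M = (23/25)/ϵ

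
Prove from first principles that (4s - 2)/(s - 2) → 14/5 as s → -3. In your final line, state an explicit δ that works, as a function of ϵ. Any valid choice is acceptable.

δ = min(5/2, (25/12)ϵ)

Let ϵ > 0 be given. We want δ > 0 with 0 < |s + 3| < δ ⇒ |(4s - 2)/(s - 2) − (14/5)| < ϵ.
Combining over a common denominator, (4s - 2)/(s - 2) − (14/5) = [(4s - 2)·(-5) − (-14)·(s - 2)] / [(-5)·(s - 2)] = -6(s + 3) / ((-5)(s - 2)).
So |(4s - 2)/(s - 2) − (14/5)| = 6|s + 3| / (5·|s − 2|).
Restrict δ ≤ 5/2. Then |s + 3| < 5/2 gives |s − 2| = |(s + 3) + (-5)| ≥ 5 − 5/2 = 5/2.
Hence |(4s - 2)/(s - 2) − (14/5)| < 6|s + 3|/(5·(5/2)) = (12/25)|s + 3|, which is < ϵ once |s + 3| < (25/12)ϵ.
Take δ = min(5/2, (25/12)ϵ). Then 0 < |s + 3| < δ forces both bounds, so |(4s - 2)/(s - 2) − (14/5)| < ϵ.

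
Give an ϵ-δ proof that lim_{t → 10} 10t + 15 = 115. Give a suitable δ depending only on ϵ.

δ = ϵ/10

Fix ϵ > 0. We need δ > 0 so that 0 < |t − 10| < δ implies |(10t + 15) − 115| < ϵ.
Since (10t + 15) − 115 = 10(t − 10), we have |(10t + 15) − 115| = 10|t − 10|.
So 10|t − 10| < ϵ exactly when |t − 10| < ϵ/10.
Take δ = ϵ/10. If 0 < |t − 10| < δ then |(10t + 15) − 115| = 10|t − 10| < 10·(ϵ/10) = ϵ.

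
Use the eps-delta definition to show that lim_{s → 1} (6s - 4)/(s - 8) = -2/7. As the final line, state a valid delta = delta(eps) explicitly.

Fix eps > 0. We want delta > 0 with 0 < |s − 1| < delta ⇒ |(6s - 4)/(s - 8) + 2/7| < eps.
Combining over a common denominator, (6s - 4)/(s - 8) + 2/7 = [(6s - 4)·(-7) − 2·(s - 8)] / [(-7)·(s - 8)] = -44(s − 1) / ((-7)(s - 8)).
So |(6s - 4)/(s - 8) + 2/7| = 44|s − 1| / (7·|s − 8|).
Require delta ≤ 7/2, so |s − 8| ≥ |-7| − |s − 1| > 7 − 7/2 = 7/2.
Hence |(6s - 4)/(s - 8) + 2/7| < 44|s − 1|/(7·(7/2)) = (88/49)|s − 1|, which is < eps once |s − 1| < (49/88)eps.
Take delta = min(7/2, (49/88)eps). Then 0 < |s − 1| < delta forces both bounds, so |(6s - 4)/(s - 8) + 2/7| < eps.

delta = min(7/2, (49/88)eps)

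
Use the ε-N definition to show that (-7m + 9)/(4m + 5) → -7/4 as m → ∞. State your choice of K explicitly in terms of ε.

K = (71/16)/ε

Fix ε > 0. For m ≥ 1, |(-7m + 9)/(4m + 5) + 7/4| = |71|/(4(4m + 5)) = 71/(4(4m + 5)).
Since 4m + 5 ≥ 4m for m ≥ 1, this is ≤ 71/(4·4m) = (71/16)/m.
So |(-7m + 9)/(4m + 5) + 7/4| < ε whenever m > (71/16)/ε.
Take K = (71/16)/ε. If m > K then |(-7m + 9)/(4m + 5) + 7/4| ≤ (71/16)/m < ε.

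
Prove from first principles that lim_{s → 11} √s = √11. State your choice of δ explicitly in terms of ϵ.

δ = min(11, √11·ϵ)

Let ϵ > 0. We want δ > 0 such that 0 < |s − 11| < δ implies |√s − √11| < ϵ.
Rationalise: √s − √11 = (s − 11)/(√s + √11), so |√s − √11| = |s − 11|/(√s + √11).
Restrict δ ≤ 11 so that |s − 11| < 11 forces s > 0, and then √s + √11 > √11.
Hence |√s − √11| < |s − 11|/√11, which is < ϵ once |s − 11| < √11·ϵ.
Take δ = min(11, √11·ϵ). If 0 < |s − 11| < δ then s > 0 and |√s − √11| < |s − 11|/√11 < ϵ.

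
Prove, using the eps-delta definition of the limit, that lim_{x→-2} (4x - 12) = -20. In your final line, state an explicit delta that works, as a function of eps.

delta = eps/4

Let eps > 0 be given. We need delta > 0 so that 0 < |x + 2| < delta implies |(4x - 12) + 20| < eps.
|(4x - 12) + 20| = |4x + 8| = 4|x + 2|.
Thus it suffices that |x + 2| < eps/4.
Take delta = eps/4. If 0 < |x + 2| < delta then |(4x - 12) + 20| = 4|x + 2| < 4·(eps/4) = eps.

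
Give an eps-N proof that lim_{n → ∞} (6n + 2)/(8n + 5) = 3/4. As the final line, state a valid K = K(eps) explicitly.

Let eps > 0. For n ≥ 1, |(6n + 2)/(8n + 5) − (3/4)| = |-14|/(8(8n + 5)) = 14/(8(8n + 5)).
Since 8n + 5 ≥ 8n for n ≥ 1, this is ≤ 14/(8·8n) = (7/32)/n.
So |(6n + 2)/(8n + 5) − (3/4)| < eps whenever n > (7/32)/eps.
Take K = (7/32)/eps. If n > K then |(6n + 2)/(8n + 5) − (3/4)| ≤ (7/32)/n < eps.

K = (7/32)/eps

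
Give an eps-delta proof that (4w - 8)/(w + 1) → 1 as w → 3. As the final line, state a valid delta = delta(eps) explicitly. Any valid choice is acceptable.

delta = min(2, (2/3)eps)

Suppose eps > 0. We want delta > 0 with 0 < |w − 3| < delta ⇒ |(4w - 8)/(w + 1) − 1| < eps.
Combining over a common denominator, (4w - 8)/(w + 1) − 1 = [(4w - 8)·4 − 4·(w + 1)] / [4·(w + 1)] = 12(w − 3) / (4(w + 1)).
So |(4w - 8)/(w + 1) − 1| = 12|w − 3| / (4·|w + 1|).
Restrict delta ≤ 2. Then |w − 3| < 2 gives |w + 1| = |(w − 3) + 4| ≥ 4 − 2 = 2.
Hence |(4w - 8)/(w + 1) − 1| < 12|w − 3|/(4·2) = (3/2)|w − 3|, which is < eps once |w − 3| < (2/3)eps.
Take delta = min(2, (2/3)eps). Then 0 < |w − 3| < delta forces both bounds, so |(4w - 8)/(w + 1) − 1| < eps.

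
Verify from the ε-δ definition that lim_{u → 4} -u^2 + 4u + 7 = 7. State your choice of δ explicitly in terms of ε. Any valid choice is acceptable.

δ = min(2, ε/6)

Fix ε > 0. We want δ > 0 such that 0 < |u − 4| < δ implies |(-u^2 + 4u + 7) − 7| < ε.
(-u^2 + 4u + 7) − 7 = -u^2 + 4u = (u − 4)(-u).
So |(-u^2 + 4u + 7) − 7| = |u − 4|·|-u|.
Assume first that |u − 4| < 2, so |u| < 6. Then |-u| ≤ 6 = 6.
Hence |(-u^2 + 4u + 7) − 7| ≤ 6|u − 4| < ε provided |u − 4| < ε/6.
Choosing δ = min(2, ε/6) ensures both conditions, hence |(-u^2 + 4u + 7) − 7| < ε.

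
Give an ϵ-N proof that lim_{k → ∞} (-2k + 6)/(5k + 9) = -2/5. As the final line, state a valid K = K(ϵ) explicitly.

K = (48/25)/ϵ

Let ϵ > 0 be given. For k ≥ 1, |(-2k + 6)/(5k + 9) + 2/5| = |48|/(5(5k + 9)) = 48/(5(5k + 9)).
Since 5k + 9 ≥ 5k for k ≥ 1, this is ≤ 48/(5·5k) = (48/25)/k.
So |(-2k + 6)/(5k + 9) + 2/5| < ϵ whenever k > (48/25)/ϵ.
Take K = (48/25)/ϵ. If k > K then |(-2k + 6)/(5k + 9) + 2/5| ≤ (48/25)/k < ϵ.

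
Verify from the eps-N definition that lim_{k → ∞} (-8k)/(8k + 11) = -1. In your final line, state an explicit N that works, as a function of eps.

N = (11/8)/eps

Let eps > 0 be given. For k ≥ 1, |(-8k)/(8k + 11) + 1| = |88|/(8(8k + 11)) = 88/(8(8k + 11)).
Since 8k + 11 ≥ 8k for k ≥ 1, this is ≤ 88/(8·8k) = (11/8)/k.
So |(-8k)/(8k + 11) + 1| < eps whenever k > (11/8)/eps.
Take N = (11/8)/eps. If k > N then |(-8k)/(8k + 11) + 1| ≤ (11/8)/k < eps.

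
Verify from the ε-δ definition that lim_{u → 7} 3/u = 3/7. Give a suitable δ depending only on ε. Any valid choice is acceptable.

Let ε > 0. We seek δ > 0 such that 0 < |u − 7| < δ implies |3/u − (3/7)| < ε.
|3/u − (3/7)| = 3·|7 − u|/(7·|u|) = 3|u − 7|/(7|u|).
Restrict δ ≤ 7/2. Then |u − 7| < 7/2 gives |u| > 7/2, so 7|u| > 49/2.
Then |3/u − (3/7)| < 3|u − 7|/(49/2), which is < ε when |u − 7| < (49/6)ε.
Take δ = min(7/2, (49/6)ε). Then 0 < |u − 7| < δ gives both |u − 7| < 7/2 and |u − 7| < (49/6)ε, so |3/u − (3/7)| < ε.

δ = min(7/2, (49/6)ε)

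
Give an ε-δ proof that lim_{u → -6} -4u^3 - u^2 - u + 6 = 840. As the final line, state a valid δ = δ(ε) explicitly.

Let ε > 0 be given. We want δ > 0 such that 0 < |u + 6| < δ implies |(-4u^3 - u^2 - u + 6) − 840| < ε.
(-4u^3 - u^2 - u + 6) − 840 = -4u^3 - u^2 - u - 834 = (u + 6)(-4u^2 + 23u - 139).
So |(-4u^3 - u^2 - u + 6) − 840| = |u + 6|·|-4u^2 + 23u - 139|.
Require δ ≤ 1. Then |u + 6| < 1 gives |u| < 7, and by the triangle inequality |-4u^2 + 23u - 139| ≤ 4·7^2 + 23·7 + 139 = 496.
Hence |(-4u^3 - u^2 - u + 6) − 840| ≤ 496|u + 6| < ε provided |u + 6| < ε/496.
Take δ = min(1, ε/496). Then 0 < |u + 6| < δ gives both |u + 6| < 1 and |u + 6| < ε/496, so |(-4u^3 - u^2 - u + 6) − 840| < ε.

δ = min(1, ε/496)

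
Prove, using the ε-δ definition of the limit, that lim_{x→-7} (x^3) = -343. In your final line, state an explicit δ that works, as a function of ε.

Let ε > 0 be given. We seek δ > 0 with 0 < |x + 7| < δ ⇒ |x^3 + 343| < ε.
Factor: x^3 + 343 = (x + 7)(x^2 - 7x + 49), so |x^3 + 343| = |x + 7|·|x^2 - 7x + 49|.
Impose δ ≤ 1 so that |x| < 8; then |x^2 - 7x + 49| ≤ 169.
Hence |x^3 + 343| ≤ 169|x + 7|, which is < ε once |x + 7| < ε/169.
Take δ = min(1, ε/169). If 0 < |x + 7| < δ then both bounds hold and |x^3 + 343| ≤ 169|x + 7| < 169·(ε/169) = ε.

δ = min(1, ε/169)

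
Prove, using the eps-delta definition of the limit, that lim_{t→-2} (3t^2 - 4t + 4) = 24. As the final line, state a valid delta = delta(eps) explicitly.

delta = min(1, eps/19)

Fix eps > 0. We want delta > 0 such that 0 < |t + 2| < delta implies |(3t^2 - 4t + 4) − 24| < eps.
(3t^2 - 4t + 4) − 24 = 3t^2 - 4t - 20 = (t + 2)(3t - 10).
So |(3t^2 - 4t + 4) − 24| = |t + 2|·|3t - 10|.
Assume first that |t + 2| < 1, so |t| < 3. Then |3t - 10| ≤ 3·3 + 10 = 19.
Hence |(3t^2 - 4t + 4) − 24| ≤ 19|t + 2| < eps provided |t + 2| < eps/19.
Take delta = min(1, eps/19). Then 0 < |t + 2| < delta gives both |t + 2| < 1 and |t + 2| < eps/19, so |(3t^2 - 4t + 4) − 24| < eps.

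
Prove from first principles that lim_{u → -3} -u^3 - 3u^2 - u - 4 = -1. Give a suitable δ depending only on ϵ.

δ = min(1, ϵ/17)

Suppose ϵ > 0. We want δ > 0 such that 0 < |u + 3| < δ implies |(-u^3 - 3u^2 - u - 4) + 1| < ϵ.
(-u^3 - 3u^2 - u - 4) + 1 = -u^3 - 3u^2 - u - 3 = (u + 3)(-u^2 - 1).
So |(-u^3 - 3u^2 - u - 4) + 1| = |u + 3|·|-u^2 - 1|.
Require δ ≤ 1. Then |u + 3| < 1 gives |u| < 4, and by the triangle inequality |-u^2 - 1| ≤ 4^2 + 1 = 17.
Hence |(-u^3 - 3u^2 - u - 4) + 1| ≤ 17|u + 3| < ϵ provided |u + 3| < ϵ/17.
Take δ = min(1, ϵ/17). Then 0 < |u + 3| < δ gives both |u + 3| < 1 and |u + 3| < ϵ/17, so |(-u^3 - 3u^2 - u - 4) + 1| < ϵ.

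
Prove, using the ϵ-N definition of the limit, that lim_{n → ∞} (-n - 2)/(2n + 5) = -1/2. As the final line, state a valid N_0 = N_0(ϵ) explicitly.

N_0 = (1/4)/ϵ

Fix ϵ > 0. For n ≥ 1, |(-n - 2)/(2n + 5) + 1/2| = |1|/(2(2n + 5)) = 1/(2(2n + 5)).
Since 2n + 5 ≥ 2n for n ≥ 1, this is ≤ 1/(2·2n) = (1/4)/n.
So |(-n - 2)/(2n + 5) + 1/2| < ϵ whenever n > (1/4)/ϵ.
Take N_0 = (1/4)/ϵ. If n > N_0 then |(-n - 2)/(2n + 5) + 1/2| ≤ (1/4)/n < ϵ.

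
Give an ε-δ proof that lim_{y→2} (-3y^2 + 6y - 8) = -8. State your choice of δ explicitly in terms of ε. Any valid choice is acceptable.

Let ε > 0. We want δ > 0 such that 0 < |y − 2| < δ implies |(-3y^2 + 6y - 8) + 8| < ε.
(-3y^2 + 6y - 8) + 8 = -3y^2 + 6y = (y − 2)(-3y).
So |(-3y^2 + 6y - 8) + 8| = |y − 2|·|-3y|.
Assume first that |y − 2| < 1, so |y| < 3. Then |-3y| ≤ 3·3 = 9.
Hence |(-3y^2 + 6y - 8) + 8| ≤ 9|y − 2| < ε provided |y − 2| < ε/9.
Choosing δ = min(1, ε/9) ensures both conditions, hence |(-3y^2 + 6y - 8) + 8| < ε.

δ = min(1, ε/9)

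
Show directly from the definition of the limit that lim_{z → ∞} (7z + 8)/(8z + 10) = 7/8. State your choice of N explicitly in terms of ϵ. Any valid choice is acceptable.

N = (3/32)/ϵ

Let ϵ > 0 be given. We seek N > 0 such that z > N implies |(7z + 8)/(8z + 10) − (7/8)| < ϵ.
(7z + 8)/(8z + 10) − (7/8) = (8(7z + 8) − 7(8z + 10)) / (8(8z + 10)) = -6/(8(8z + 10)).
For z > 0 we have 8z + 10 > 8z, so |(7z + 8)/(8z + 10) − (7/8)| = 6/(8(8z + 10)) < 6/(8·8z) = (3/32)/z.
Thus |(7z + 8)/(8z + 10) − (7/8)| < ϵ whenever z > (3/32)/ϵ.
Take N = (3/32)/ϵ. If z > N then |(7z + 8)/(8z + 10) − (7/8)| < (3/32)/z < ϵ.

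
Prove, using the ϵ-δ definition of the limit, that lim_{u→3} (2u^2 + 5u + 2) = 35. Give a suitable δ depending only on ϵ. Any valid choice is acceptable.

Let ϵ > 0 be given. We want δ > 0 such that 0 < |u − 3| < δ implies |(2u^2 + 5u + 2) − 35| < ϵ.
(2u^2 + 5u + 2) − 35 = 2u^2 + 5u - 33 = (u − 3)(2u + 11).
So |(2u^2 + 5u + 2) − 35| = |u − 3|·|2u + 11|.
Require δ ≤ 1. Then |u − 3| < 1 gives |u| < 4, and by the triangle inequality |2u + 11| ≤ 2·4 + 11 = 19.
Hence |(2u^2 + 5u + 2) − 35| ≤ 19|u − 3| < ϵ provided |u − 3| < ϵ/19.
Take δ = min(1, ϵ/19). Then 0 < |u − 3| < δ gives both |u − 3| < 1 and |u − 3| < ϵ/19, so |(2u^2 + 5u + 2) − 35| < ϵ.

δ = min(1, ϵ/19)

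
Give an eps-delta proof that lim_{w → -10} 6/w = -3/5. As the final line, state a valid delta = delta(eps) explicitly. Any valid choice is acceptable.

delta = min(5, (25/3)eps)

Suppose eps > 0. We seek delta > 0 such that 0 < |w + 10| < delta implies |6/w + 3/5| < eps.
|6/w + 3/5| = 6·|-10 − w|/(10·|w|) = 6|w + 10|/(10|w|).
Restrict delta ≤ 5. Then |w + 10| < 5 gives |w| > 5, so 10|w| > 50.
Then |6/w + 3/5| < 6|w + 10|/50, which is < eps when |w + 10| < (25/3)eps.
Take delta = min(5, (25/3)eps). Then 0 < |w + 10| < delta gives both |w + 10| < 5 and |w + 10| < (25/3)eps, so |6/w + 3/5| < eps.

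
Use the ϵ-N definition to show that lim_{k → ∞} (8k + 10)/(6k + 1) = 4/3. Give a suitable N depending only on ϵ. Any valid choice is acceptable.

Suppose ϵ > 0. For k ≥ 1, |(8k + 10)/(6k + 1) − (4/3)| = |52|/(6(6k + 1)) = 52/(6(6k + 1)).
Since 6k + 1 ≥ 6k for k ≥ 1, this is ≤ 52/(6·6k) = (13/9)/k.
So |(8k + 10)/(6k + 1) − (4/3)| < ϵ whenever k > (13/9)/ϵ.
Take N = (13/9)/ϵ. If k > N then |(8k + 10)/(6k + 1) − (4/3)| ≤ (13/9)/k < ϵ.

N = (13/9)/ϵ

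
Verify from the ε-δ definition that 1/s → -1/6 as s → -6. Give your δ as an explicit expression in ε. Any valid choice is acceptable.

Let ε > 0 be given. We seek δ > 0 such that 0 < |s + 6| < δ implies |1/s + 1/6| < ε.
|1/s + 1/6| = |-6 − s|/(6·|s|) = |s + 6|/(6|s|).
Restrict δ ≤ 3. Then |s + 6| < 3 gives |s| > 3, so 6|s| > 18.
Then |1/s + 1/6| < |s + 6|/18, which is < ε when |s + 6| < 18ε.
Take δ = min(3, 18ε). Then 0 < |s + 6| < δ gives both |s + 6| < 3 and |s + 6| < 18ε, so |1/s + 1/6| < ε.

δ = min(3, 18ε)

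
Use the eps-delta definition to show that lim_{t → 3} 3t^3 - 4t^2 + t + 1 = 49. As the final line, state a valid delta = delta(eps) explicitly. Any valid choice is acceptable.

Suppose eps > 0. We want delta > 0 such that 0 < |t − 3| < delta implies |(3t^3 - 4t^2 + t + 1) − 49| < eps.
(3t^3 - 4t^2 + t + 1) − 49 = 3t^3 - 4t^2 + t - 48 = (t − 3)(3t^2 + 5t + 16).
So |(3t^3 - 4t^2 + t + 1) − 49| = |t − 3|·|3t^2 + 5t + 16|.
Assume first that |t − 3| < 1, so |t| < 4. Then |3t^2 + 5t + 16| ≤ 3·4^2 + 5·4 + 16 = 84.
Hence |(3t^3 - 4t^2 + t + 1) − 49| ≤ 84|t − 3| < eps provided |t − 3| < eps/84.
Choosing delta = min(1, eps/84) ensures both conditions, hence |(3t^3 - 4t^2 + t + 1) − 49| < eps.

delta = min(1, eps/84)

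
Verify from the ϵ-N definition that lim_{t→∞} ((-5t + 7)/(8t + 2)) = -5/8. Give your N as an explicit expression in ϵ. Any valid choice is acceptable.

N = (33/32)/ϵ

Let ϵ > 0 be given. We seek N > 0 such that t > N implies |(-5t + 7)/(8t + 2) + 5/8| < ϵ.
(-5t + 7)/(8t + 2) + 5/8 = (8(-5t + 7) − (-5)(8t + 2)) / (8(8t + 2)) = 66/(8(8t + 2)).
For t > 0 we have 8t + 2 > 8t, so |(-5t + 7)/(8t + 2) + 5/8| = 66/(8(8t + 2)) < 66/(8·8t) = (33/32)/t.
Thus |(-5t + 7)/(8t + 2) + 5/8| < ϵ whenever t > (33/32)/ϵ.
Take N = (33/32)/ϵ. If t > N then |(-5t + 7)/(8t + 2) + 5/8| < (33/32)/t < ϵ.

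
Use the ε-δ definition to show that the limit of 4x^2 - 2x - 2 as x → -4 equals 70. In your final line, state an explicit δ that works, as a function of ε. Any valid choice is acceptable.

Fix ε > 0. We want δ > 0 such that 0 < |x + 4| < δ implies |(4x^2 - 2x - 2) − 70| < ε.
(4x^2 - 2x - 2) − 70 = 4x^2 - 2x - 72 = (x + 4)(4x - 18).
So |(4x^2 - 2x - 2) − 70| = |x + 4|·|4x - 18|.
Require δ ≤ 1. Then |x + 4| < 1 gives |x| < 5, and by the triangle inequality |4x - 18| ≤ 4·5 + 18 = 38.
Hence |(4x^2 - 2x - 2) − 70| ≤ 38|x + 4| < ε provided |x + 4| < ε/38.
Take δ = min(1, ε/38). Then 0 < |x + 4| < δ gives both |x + 4| < 1 and |x + 4| < ε/38, so |(4x^2 - 2x - 2) − 70| < ε.

δ = min(1, ε/38)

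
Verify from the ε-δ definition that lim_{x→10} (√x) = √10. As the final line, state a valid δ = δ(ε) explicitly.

Let ε > 0 be given. We want δ > 0 such that 0 < |x − 10| < δ implies |√x − √10| < ε.
Rationalise: √x − √10 = (x − 10)/(√x + √10), so |√x − √10| = |x − 10|/(√x + √10).
Restrict δ ≤ 10 so that |x − 10| < 10 forces x > 0, and then √x + √10 > √10.
Hence |√x − √10| < |x − 10|/√10, which is < ε once |x − 10| < √10·ε.
Take δ = min(10, √10·ε). If 0 < |x − 10| < δ then x > 0 and |√x − √10| < |x − 10|/√10 < ε.

δ = min(10, √10·ε)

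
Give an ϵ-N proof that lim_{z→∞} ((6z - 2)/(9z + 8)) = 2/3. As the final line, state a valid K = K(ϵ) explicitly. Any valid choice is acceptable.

K = (22/27)/ϵ

Let ϵ > 0 be given. We seek K > 0 such that z > K implies |(6z - 2)/(9z + 8) − (2/3)| < ϵ.
(6z - 2)/(9z + 8) − (2/3) = (9(6z - 2) − 6(9z + 8)) / (9(9z + 8)) = -66/(9(9z + 8)).
For z > 0 we have 9z + 8 > 9z, so |(6z - 2)/(9z + 8) − (2/3)| = 66/(9(9z + 8)) < 66/(9·9z) = (22/27)/z.
Thus |(6z - 2)/(9z + 8) − (2/3)| < ϵ whenever z > (22/27)/ϵ.
Take K = (22/27)/ϵ. If z > K then |(6z - 2)/(9z + 8) − (2/3)| < (22/27)/z < ϵ.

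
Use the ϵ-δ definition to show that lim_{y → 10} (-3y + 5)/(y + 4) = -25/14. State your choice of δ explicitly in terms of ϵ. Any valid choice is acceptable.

Let ϵ > 0. We want δ > 0 with 0 < |y − 10| < δ ⇒ |(-3y + 5)/(y + 4) + 25/14| < ϵ.
Combining over a common denominator, (-3y + 5)/(y + 4) + 25/14 = [(-3y + 5)·14 − (-25)·(y + 4)] / [14·(y + 4)] = -17(y − 10) / (14(y + 4)).
So |(-3y + 5)/(y + 4) + 25/14| = 17|y − 10| / (14·|y + 4|).
Restrict δ ≤ 7. Then |y − 10| < 7 gives |y + 4| = |(y − 10) + 14| ≥ 14 − 7 = 7.
Hence |(-3y + 5)/(y + 4) + 25/14| < 17|y − 10|/(14·7) = (17/98)|y − 10|, which is < ϵ once |y − 10| < (98/17)ϵ.
Take δ = min(7, (98/17)ϵ). Then 0 < |y − 10| < δ forces both bounds, so |(-3y + 5)/(y + 4) + 25/14| < ϵ.

δ = min(7, (98/17)ϵ)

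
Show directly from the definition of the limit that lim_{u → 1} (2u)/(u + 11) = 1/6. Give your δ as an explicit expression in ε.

Suppose ε > 0. We want δ > 0 with 0 < |u − 1| < δ ⇒ |(2u)/(u + 11) − (1/6)| < ε.
Combining over a common denominator, (2u)/(u + 11) − (1/6) = [(2u)·12 − 2·(u + 11)] / [12·(u + 11)] = 22(u − 1) / (12(u + 11)).
So |(2u)/(u + 11) − (1/6)| = 22|u − 1| / (12·|u + 11|).
Restrict δ ≤ 6. Then |u − 1| < 6 gives |u + 11| = |(u − 1) + 12| ≥ 12 − 6 = 6.
Hence |(2u)/(u + 11) − (1/6)| < 22|u − 1|/(12·6) = (11/36)|u − 1|, which is < ε once |u − 1| < (36/11)ε.
Take δ = min(6, (36/11)ε). Then 0 < |u − 1| < δ forces both bounds, so |(2u)/(u + 11) − (1/6)| < ε.

δ = min(6, (36/11)ε)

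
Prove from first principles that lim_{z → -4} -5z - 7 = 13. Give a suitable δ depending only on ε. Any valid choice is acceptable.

Let ε > 0. We need δ > 0 so that 0 < |z + 4| < δ implies |(-5z - 7) − 13| < ε.
Since (-5z - 7) − 13 = -5(z + 4), we have |(-5z - 7) − 13| = 5|z + 4|.
So 5|z + 4| < ε exactly when |z + 4| < ε/5.
Take δ = ε/5. If 0 < |z + 4| < δ then |(-5z - 7) − 13| = 5|z + 4| < 5·(ε/5) = ε.

δ = ε/5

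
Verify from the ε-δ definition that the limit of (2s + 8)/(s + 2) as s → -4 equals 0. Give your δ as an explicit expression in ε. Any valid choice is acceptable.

Let ε > 0. We want δ > 0 with 0 < |s + 4| < δ ⇒ |(2s + 8)/(s + 2) − 0| < ε.
Combining over a common denominator, (2s + 8)/(s + 2) − 0 = [(2s + 8)·(-2) − 0·(s + 2)] / [(-2)·(s + 2)] = -4(s + 4) / ((-2)(s + 2)).
So |(2s + 8)/(s + 2) − 0| = 4|s + 4| / (2·|s + 2|).
Require δ ≤ 1, so |s + 2| ≥ |-2| − |s + 4| > 2 − 1 = 1.
Hence |(2s + 8)/(s + 2) − 0| < 4|s + 4|/(2·1) = 2|s + 4|, which is < ε once |s + 4| < (1/2)ε.
Take δ = min(1, (1/2)ε). Then 0 < |s + 4| < δ forces both bounds, so |(2s + 8)/(s + 2) − 0| < ε.

δ = min(1, (1/2)ε)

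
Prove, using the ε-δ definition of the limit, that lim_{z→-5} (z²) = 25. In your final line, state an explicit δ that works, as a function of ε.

δ = min(2, ε/12)

Let ε > 0. We seek δ > 0 with 0 < |z + 5| < δ ⇒ |z² − 25| < ε.
Factor: z² − 25 = (z + 5)(z - 5), so |z² − 25| = |z + 5|·|z - 5|.
Impose δ ≤ 2 so that |z| < 7; then |z - 5| ≤ 12.
Hence |z² − 25| ≤ 12|z + 5|, which is < ε once |z + 5| < ε/12.
Take δ = min(2, ε/12). If 0 < |z + 5| < δ then both bounds hold and |z² − 25| ≤ 12|z + 5| < 12·(ε/12) = ε.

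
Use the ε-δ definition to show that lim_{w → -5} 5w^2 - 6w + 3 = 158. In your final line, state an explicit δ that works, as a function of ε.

δ = min(1, ε/61)

Let ε > 0 be given. We want δ > 0 such that 0 < |w + 5| < δ implies |(5w^2 - 6w + 3) − 158| < ε.
(5w^2 - 6w + 3) − 158 = 5w^2 - 6w - 155 = (w + 5)(5w - 31).
So |(5w^2 - 6w + 3) − 158| = |w + 5|·|5w - 31|.
Assume first that |w + 5| < 1, so |w| < 6. Then |5w - 31| ≤ 5·6 + 31 = 61.
Hence |(5w^2 - 6w + 3) − 158| ≤ 61|w + 5| < ε provided |w + 5| < ε/61.
Take δ = min(1, ε/61). Then 0 < |w + 5| < δ gives both |w + 5| < 1 and |w + 5| < ε/61, so |(5w^2 - 6w + 3) − 158| < ε.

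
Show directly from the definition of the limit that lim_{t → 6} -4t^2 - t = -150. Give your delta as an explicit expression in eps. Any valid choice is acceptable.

delta = min(1, eps/53)

Let eps > 0. We want delta > 0 such that 0 < |t − 6| < delta implies |(-4t^2 - t) + 150| < eps.
(-4t^2 - t) + 150 = -4t^2 - t + 150 = (t − 6)(-4t - 25).
So |(-4t^2 - t) + 150| = |t − 6|·|-4t - 25|.
Assume first that |t − 6| < 1, so |t| < 7. Then |-4t - 25| ≤ 4·7 + 25 = 53.
Hence |(-4t^2 - t) + 150| ≤ 53|t − 6| < eps provided |t − 6| < eps/53.
Choosing delta = min(1, eps/53) ensures both conditions, hence |(-4t^2 - t) + 150| < eps.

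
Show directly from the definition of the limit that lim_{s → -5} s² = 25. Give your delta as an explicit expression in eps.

delta = min(1, eps/11)

Suppose eps > 0. We seek delta > 0 with 0 < |s + 5| < delta ⇒ |s² − 25| < eps.
Factor: s² − 25 = (s + 5)(s - 5), so |s² − 25| = |s + 5|·|s - 5|.
Impose delta ≤ 1 so that |s| < 6; then |s - 5| ≤ 11.
Hence |s² − 25| ≤ 11|s + 5|, which is < eps once |s + 5| < eps/11.
Take delta = min(1, eps/11). If 0 < |s + 5| < delta then both bounds hold and |s² − 25| ≤ 11|s + 5| < 11·(eps/11) = eps.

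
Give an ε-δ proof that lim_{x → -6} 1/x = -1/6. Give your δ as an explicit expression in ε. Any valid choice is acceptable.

δ = min(3, 18ε)

Let ε > 0 be given. We seek δ > 0 such that 0 < |x + 6| < δ implies |1/x + 1/6| < ε.
|1/x + 1/6| = |-6 − x|/(6·|x|) = |x + 6|/(6|x|).
Require δ ≤ 3 so that |x| > 6 − 3 = 3, hence 6|x| > 18.
Then |1/x + 1/6| < |x + 6|/18, which is < ε when |x + 6| < 18ε.
Take δ = min(3, 18ε). Then 0 < |x + 6| < δ gives both |x + 6| < 3 and |x + 6| < 18ε, so |1/x + 1/6| < ε.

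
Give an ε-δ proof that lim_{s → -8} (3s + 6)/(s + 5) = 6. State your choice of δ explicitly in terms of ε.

δ = min(3/2, (1/2)ε)

Let ε > 0 be given. We want δ > 0 with 0 < |s + 8| < δ ⇒ |(3s + 6)/(s + 5) − 6| < ε.
Combining over a common denominator, (3s + 6)/(s + 5) − 6 = [(3s + 6)·(-3) − (-18)·(s + 5)] / [(-3)·(s + 5)] = 9(s + 8) / ((-3)(s + 5)).
So |(3s + 6)/(s + 5) − 6| = 9|s + 8| / (3·|s + 5|).
Restrict δ ≤ 3/2. Then |s + 8| < 3/2 gives |s + 5| = |(s + 8) + (-3)| ≥ 3 − 3/2 = 3/2.
Hence |(3s + 6)/(s + 5) − 6| < 9|s + 8|/(3·(3/2)) = 2|s + 8|, which is < ε once |s + 8| < (1/2)ε.
Take δ = min(3/2, (1/2)ε). Then 0 < |s + 8| < δ forces both bounds, so |(3s + 6)/(s + 5) − 6| < ε.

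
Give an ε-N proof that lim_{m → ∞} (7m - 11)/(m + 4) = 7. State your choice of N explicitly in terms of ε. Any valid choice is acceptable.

Let ε > 0 be given. For m ≥ 1, |(7m - 11)/(m + 4) − 7| = |-39|/((m + 4)) = 39/((m + 4)).
Since m + 4 ≥ m for m ≥ 1, this is ≤ 39/(m) = 39/m.
So |(7m - 11)/(m + 4) − 7| < ε whenever m > 39/ε.
Take N = 39/ε. If m > N then |(7m - 11)/(m + 4) − 7| ≤ 39/m < ε.

N = 39/ε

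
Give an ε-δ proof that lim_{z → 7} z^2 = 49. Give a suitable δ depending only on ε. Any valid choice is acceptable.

Let ε > 0 be given. We seek δ > 0 with 0 < |z − 7| < δ ⇒ |z^2 − 49| < ε.
Factor: z^2 − 49 = (z − 7)(z + 7), so |z^2 − 49| = |z − 7|·|z + 7|.
Restrict δ ≤ 1. Then |z − 7| < 1 gives |z| < 8, so by the triangle inequality |z + 7| ≤ 8 + 7 = 15.
Hence |z^2 − 49| ≤ 15|z − 7|, which is < ε once |z − 7| < ε/15.
Take δ = min(1, ε/15). If 0 < |z − 7| < δ then both bounds hold and |z^2 − 49| ≤ 15|z − 7| < 15·(ε/15) = ε.

δ = min(1, ε/15)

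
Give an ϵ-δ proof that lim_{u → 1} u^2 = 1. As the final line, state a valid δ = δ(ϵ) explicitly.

δ = min(1, ϵ/3)

Let ϵ > 0 be given. We seek δ > 0 with 0 < |u − 1| < δ ⇒ |u^2 − 1| < ϵ.
Factor: u^2 − 1 = (u − 1)(u + 1), so |u^2 − 1| = |u − 1|·|u + 1|.
Restrict δ ≤ 1. Then |u − 1| < 1 gives |u| < 2, so by the triangle inequality |u + 1| ≤ 2 + 1 = 3.
Hence |u^2 − 1| ≤ 3|u − 1|, which is < ϵ once |u − 1| < ϵ/3.
Take δ = min(1, ϵ/3). If 0 < |u − 1| < δ then both bounds hold and |u^2 − 1| ≤ 3|u − 1| < 3·(ϵ/3) = ϵ.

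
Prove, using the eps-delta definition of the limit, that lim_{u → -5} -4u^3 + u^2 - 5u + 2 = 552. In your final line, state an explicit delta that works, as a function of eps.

Suppose eps > 0. We want delta > 0 such that 0 < |u + 5| < delta implies |(-4u^3 + u^2 - 5u + 2) − 552| < eps.
(-4u^3 + u^2 - 5u + 2) − 552 = -4u^3 + u^2 - 5u - 550 = (u + 5)(-4u^2 + 21u - 110).
So |(-4u^3 + u^2 - 5u + 2) − 552| = |u + 5|·|-4u^2 + 21u - 110|.
Require delta ≤ 1. Then |u + 5| < 1 gives |u| < 6, and by the triangle inequality |-4u^2 + 21u - 110| ≤ 4·6^2 + 21·6 + 110 = 380.
Hence |(-4u^3 + u^2 - 5u + 2) − 552| ≤ 380|u + 5| < eps provided |u + 5| < eps/380.
Take delta = min(1, eps/380). Then 0 < |u + 5| < delta gives both |u + 5| < 1 and |u + 5| < eps/380, so |(-4u^3 + u^2 - 5u + 2) − 552| < eps.

delta = min(1, eps/380)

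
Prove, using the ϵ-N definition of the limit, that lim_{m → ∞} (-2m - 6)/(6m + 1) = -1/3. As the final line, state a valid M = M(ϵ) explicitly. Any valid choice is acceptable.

Fix ϵ > 0. For m ≥ 1, |(-2m - 6)/(6m + 1) + 1/3| = |-34|/(6(6m + 1)) = 34/(6(6m + 1)).
Since 6m + 1 ≥ 6m for m ≥ 1, this is ≤ 34/(6·6m) = (17/18)/m.
So |(-2m - 6)/(6m + 1) + 1/3| < ϵ whenever m > (17/18)/ϵ.
Take M = (17/18)/ϵ. If m > M then |(-2m - 6)/(6m + 1) + 1/3| ≤ (17/18)/m < ϵ.

M = (17/18)/ϵ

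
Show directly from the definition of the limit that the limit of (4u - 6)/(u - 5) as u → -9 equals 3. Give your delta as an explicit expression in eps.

Let eps > 0 be given. We want delta > 0 with 0 < |u + 9| < delta ⇒ |(4u - 6)/(u - 5) − 3| < eps.
Combining over a common denominator, (4u - 6)/(u - 5) − 3 = [(4u - 6)·(-14) − (-42)·(u - 5)] / [(-14)·(u - 5)] = -14(u + 9) / ((-14)(u - 5)).
So |(4u - 6)/(u - 5) − 3| = 14|u + 9| / (14·|u − 5|).
Restrict delta ≤ 7. Then |u + 9| < 7 gives |u − 5| = |(u + 9) + (-14)| ≥ 14 − 7 = 7.
Hence |(4u - 6)/(u - 5) − 3| < 14|u + 9|/(14·7) = (1/7)|u + 9|, which is < eps once |u + 9| < 7eps.
Take delta = min(7, 7eps). Then 0 < |u + 9| < delta forces both bounds, so |(4u - 6)/(u - 5) − 3| < eps.

delta = min(7, 7eps)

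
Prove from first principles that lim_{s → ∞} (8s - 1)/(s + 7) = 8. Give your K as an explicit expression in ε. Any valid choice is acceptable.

K = 57/ε

Fix ε > 0. We seek K > 0 such that s > K implies |(8s - 1)/(s + 7) − 8| < ε.
(8s - 1)/(s + 7) − 8 = ((8s - 1) − 8(s + 7)) / ((s + 7)) = -57/((s + 7)).
For s > 0 we have s + 7 > s, so |(8s - 1)/(s + 7) − 8| = 57/((s + 7)) < 57/(s) = 57/s.
Thus |(8s - 1)/(s + 7) − 8| < ε whenever s > 57/ε.
Take K = 57/ε. If s > K then |(8s - 1)/(s + 7) − 8| < 57/s < ε.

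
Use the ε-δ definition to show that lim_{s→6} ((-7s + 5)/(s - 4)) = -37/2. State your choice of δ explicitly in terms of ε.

δ = min(1, (2/23)ε)

Let ε > 0. We want δ > 0 with 0 < |s − 6| < δ ⇒ |(-7s + 5)/(s - 4) + 37/2| < ε.
Combining over a common denominator, (-7s + 5)/(s - 4) + 37/2 = [(-7s + 5)·2 − (-37)·(s - 4)] / [2·(s - 4)] = 23(s − 6) / (2(s - 4)).
So |(-7s + 5)/(s - 4) + 37/2| = 23|s − 6| / (2·|s − 4|).
Require δ ≤ 1, so |s − 4| ≥ |2| − |s − 6| > 2 − 1 = 1.
Hence |(-7s + 5)/(s - 4) + 37/2| < 23|s − 6|/(2·1) = (23/2)|s − 6|, which is < ε once |s − 6| < (2/23)ε.
Take δ = min(1, (2/23)ε). Then 0 < |s − 6| < δ forces both bounds, so |(-7s + 5)/(s - 4) + 37/2| < ε.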